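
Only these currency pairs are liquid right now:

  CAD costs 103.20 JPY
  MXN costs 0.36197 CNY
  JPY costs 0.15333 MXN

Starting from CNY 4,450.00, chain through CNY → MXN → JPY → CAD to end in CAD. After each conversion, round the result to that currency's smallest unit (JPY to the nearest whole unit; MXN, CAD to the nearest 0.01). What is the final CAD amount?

CAD 776.93

CNY 4,450.00 ÷ 0.36197 = MXN 12,293.84
MXN 12,293.84 ÷ 0.15333 = JPY 80,179
JPY 80,179 ÷ 103.20 = CAD 776.93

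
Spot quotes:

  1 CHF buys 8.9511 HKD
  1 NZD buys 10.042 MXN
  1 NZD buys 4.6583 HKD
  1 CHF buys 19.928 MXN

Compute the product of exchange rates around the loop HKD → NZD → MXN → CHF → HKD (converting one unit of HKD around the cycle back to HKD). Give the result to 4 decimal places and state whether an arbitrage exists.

Around HKD → NZD → MXN → CHF → HKD: 1 ÷ 4.6583 × 10.042 ÷ 19.928 × 8.9511 = 0.968290
Product < 1; profitable direction is HKD → CHF → MXN → NZD → HKD.

0.9683 (arbitrage exists)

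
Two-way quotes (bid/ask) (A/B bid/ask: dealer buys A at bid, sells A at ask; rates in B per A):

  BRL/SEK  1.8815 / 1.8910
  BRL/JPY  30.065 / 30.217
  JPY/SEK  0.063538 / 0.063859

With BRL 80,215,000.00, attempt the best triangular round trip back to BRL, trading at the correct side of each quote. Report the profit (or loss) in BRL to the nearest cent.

Best loop BRL → JPY → SEK → BRL:
BRL 80,215,000.00 × 30.065 (sell BRL at bid) = JPY 2,411,663,975
JPY 2,411,663,975 × 0.063538 (sell JPY at bid) = SEK 153,232,305.64
SEK 153,232,305.64 ÷ 1.8910 (buy BRL at ask) = BRL 81,032,419.70

Net profit: BRL 817,419.70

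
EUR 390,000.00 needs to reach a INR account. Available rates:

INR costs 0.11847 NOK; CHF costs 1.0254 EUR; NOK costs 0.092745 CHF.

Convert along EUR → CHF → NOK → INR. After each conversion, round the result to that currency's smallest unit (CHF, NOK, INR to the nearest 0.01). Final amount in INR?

EUR 390,000.00 ÷ 1.0254 = CHF 380,339.38
CHF 380,339.38 ÷ 0.092745 = NOK 4,100,915.20
NOK 4,100,915.20 ÷ 0.11847 = INR 34,615,642.78

INR 34,615,642.78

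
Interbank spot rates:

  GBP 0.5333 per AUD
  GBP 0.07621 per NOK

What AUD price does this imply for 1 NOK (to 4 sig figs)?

NOK/AUD = 0.1429

1 NOK × 0.07621 = 0.07621 GBP
0.07621 GBP ÷ 0.5333 = 0.142903 AUD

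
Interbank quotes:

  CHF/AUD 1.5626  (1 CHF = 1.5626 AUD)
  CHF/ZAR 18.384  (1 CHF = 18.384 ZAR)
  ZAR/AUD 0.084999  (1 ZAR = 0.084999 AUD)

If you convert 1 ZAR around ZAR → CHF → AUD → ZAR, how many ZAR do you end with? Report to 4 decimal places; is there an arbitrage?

1.0000 (no arbitrage)

Around ZAR → CHF → AUD → ZAR: 1 ÷ 18.384 × 1.5626 ÷ 0.084999 = 0.999986
Product ≈ 1 (deviation 0.001%, within rounding noise).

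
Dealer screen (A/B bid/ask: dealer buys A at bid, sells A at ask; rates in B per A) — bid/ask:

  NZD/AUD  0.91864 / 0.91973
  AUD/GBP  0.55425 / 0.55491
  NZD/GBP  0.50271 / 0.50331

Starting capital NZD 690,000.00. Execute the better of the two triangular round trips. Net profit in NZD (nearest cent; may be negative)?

Best loop NZD → AUD → GBP → NZD:
NZD 690,000.00 × 0.91864 (sell NZD at bid) = AUD 633,861.60
AUD 633,861.60 × 0.55425 (sell AUD at bid) = GBP 351,317.79
GBP 351,317.79 ÷ 0.50331 (buy NZD at ask) = NZD 698,014.73

Net profit: NZD 8,014.73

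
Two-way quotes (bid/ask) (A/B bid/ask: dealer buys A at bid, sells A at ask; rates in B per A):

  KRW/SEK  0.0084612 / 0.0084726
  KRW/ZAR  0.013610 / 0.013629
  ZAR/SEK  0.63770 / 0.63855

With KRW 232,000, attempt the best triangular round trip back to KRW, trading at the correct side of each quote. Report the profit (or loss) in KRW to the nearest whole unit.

Best loop KRW → ZAR → SEK → KRW:
KRW 232,000 × 0.013610 (sell KRW at bid) = ZAR 3,157.52
ZAR 3,157.52 × 0.63770 (sell ZAR at bid) = SEK 2,013.55
SEK 2,013.55 ÷ 0.0084726 (buy KRW at ask) = KRW 237,654

Net profit: KRW 5,654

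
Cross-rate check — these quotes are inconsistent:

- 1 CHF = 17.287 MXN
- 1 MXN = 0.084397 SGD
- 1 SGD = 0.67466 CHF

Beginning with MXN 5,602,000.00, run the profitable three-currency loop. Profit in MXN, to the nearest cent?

Profit: MXN 89,300.29

Profitable loop is MXN → CHF → SGD → MXN:
MXN 5,602,000.00 ÷ 17.287 = CHF 324,058.54
CHF 324,058.54 ÷ 0.67466 = SGD 480,328.67
SGD 480,328.67 ÷ 0.084397 = MXN 5,691,300.29
Profit = MXN 5,691,300.29 − MXN 5,602,000.00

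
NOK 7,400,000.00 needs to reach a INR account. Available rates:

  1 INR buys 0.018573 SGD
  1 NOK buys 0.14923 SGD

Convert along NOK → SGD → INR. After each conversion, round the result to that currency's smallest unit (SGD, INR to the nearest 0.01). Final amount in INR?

INR 59,457,384.38

NOK 7,400,000.00 × 0.14923 = SGD 1,104,302.00
SGD 1,104,302.00 ÷ 0.018573 = INR 59,457,384.38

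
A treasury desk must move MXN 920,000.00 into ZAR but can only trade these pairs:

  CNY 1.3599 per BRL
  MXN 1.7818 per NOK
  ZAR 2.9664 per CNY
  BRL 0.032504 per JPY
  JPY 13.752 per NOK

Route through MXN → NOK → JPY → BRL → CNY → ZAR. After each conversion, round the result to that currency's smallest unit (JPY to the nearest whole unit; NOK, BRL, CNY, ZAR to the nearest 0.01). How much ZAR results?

MXN 920,000.00 ÷ 1.7818 = NOK 516,331.80
NOK 516,331.80 × 13.752 = JPY 7,100,595
JPY 7,100,595 × 0.032504 = BRL 230,797.74
BRL 230,797.74 × 1.3599 = CNY 313,861.85
CNY 313,861.85 × 2.9664 = ZAR 931,039.79

ZAR 931,039.79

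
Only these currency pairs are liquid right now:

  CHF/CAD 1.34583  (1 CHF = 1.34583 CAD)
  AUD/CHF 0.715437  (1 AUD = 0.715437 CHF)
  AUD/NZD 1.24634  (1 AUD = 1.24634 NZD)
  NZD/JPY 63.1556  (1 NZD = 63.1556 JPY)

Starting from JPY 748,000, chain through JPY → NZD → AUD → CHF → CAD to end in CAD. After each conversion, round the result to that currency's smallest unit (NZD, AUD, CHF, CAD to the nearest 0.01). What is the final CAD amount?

CAD 9,149.87

JPY 748,000 ÷ 63.1556 = NZD 11,843.76
NZD 11,843.76 ÷ 1.24634 = AUD 9,502.83
AUD 9,502.83 × 0.715437 = CHF 6,798.68
CHF 6,798.68 × 1.34583 = CAD 9,149.87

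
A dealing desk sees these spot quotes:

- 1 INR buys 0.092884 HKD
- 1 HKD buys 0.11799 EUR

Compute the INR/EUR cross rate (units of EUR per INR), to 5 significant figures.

INR/EUR = 0.010959

1 INR × 0.092884 = 0.092884 HKD
0.092884 HKD × 0.11799 = 0.0109594 EUR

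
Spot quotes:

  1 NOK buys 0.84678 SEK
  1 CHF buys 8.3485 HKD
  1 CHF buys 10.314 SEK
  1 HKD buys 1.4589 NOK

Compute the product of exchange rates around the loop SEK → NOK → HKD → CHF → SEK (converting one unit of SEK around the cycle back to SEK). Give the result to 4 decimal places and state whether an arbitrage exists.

Around SEK → NOK → HKD → CHF → SEK: 1 ÷ 0.84678 ÷ 1.4589 ÷ 8.3485 × 10.314 = 1.000052
Product ≈ 1 (deviation 0.005%, within rounding noise).

1.0001 (no arbitrage)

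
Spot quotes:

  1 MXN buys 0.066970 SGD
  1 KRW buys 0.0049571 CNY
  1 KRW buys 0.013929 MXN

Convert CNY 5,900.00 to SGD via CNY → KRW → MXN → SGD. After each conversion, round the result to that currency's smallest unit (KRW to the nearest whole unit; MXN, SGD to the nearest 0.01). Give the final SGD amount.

SGD 1,110.26

CNY 5,900.00 ÷ 0.0049571 = KRW 1,190,212
KRW 1,190,212 × 0.013929 = MXN 16,578.46
MXN 16,578.46 × 0.066970 = SGD 1,110.26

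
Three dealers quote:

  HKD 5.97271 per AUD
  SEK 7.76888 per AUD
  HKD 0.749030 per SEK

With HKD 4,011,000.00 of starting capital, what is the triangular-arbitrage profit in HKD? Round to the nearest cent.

Profitable loop is HKD → SEK → AUD → HKD:
HKD 4,011,000.00 ÷ 0.749030 = SEK 5,354,925.70
SEK 5,354,925.70 ÷ 7.76888 = AUD 689,278.98
AUD 689,278.98 × 5.97271 = HKD 4,116,863.47
Profit = HKD 4,116,863.47 − HKD 4,011,000.00

Profit: HKD 105,863.47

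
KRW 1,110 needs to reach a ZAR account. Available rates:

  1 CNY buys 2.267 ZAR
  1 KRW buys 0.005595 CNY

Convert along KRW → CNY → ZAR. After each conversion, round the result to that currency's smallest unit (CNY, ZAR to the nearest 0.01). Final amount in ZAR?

ZAR 14.08

KRW 1,110 × 0.005595 = CNY 6.21
CNY 6.21 × 2.267 = ZAR 14.08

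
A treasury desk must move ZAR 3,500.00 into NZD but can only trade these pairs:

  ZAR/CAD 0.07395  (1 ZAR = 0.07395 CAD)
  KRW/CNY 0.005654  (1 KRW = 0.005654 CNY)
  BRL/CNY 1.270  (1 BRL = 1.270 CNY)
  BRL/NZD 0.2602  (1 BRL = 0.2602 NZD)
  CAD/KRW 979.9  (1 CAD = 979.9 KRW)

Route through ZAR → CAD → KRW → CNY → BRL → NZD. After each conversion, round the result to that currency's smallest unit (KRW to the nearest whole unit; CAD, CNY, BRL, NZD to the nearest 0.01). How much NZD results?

ZAR 3,500.00 × 0.07395 = CAD 258.82
CAD 258.82 × 979.9 = KRW 253,618
KRW 253,618 × 0.005654 = CNY 1,433.96
CNY 1,433.96 ÷ 1.270 = BRL 1,129.10
BRL 1,129.10 × 0.2602 = NZD 293.79

NZD 293.79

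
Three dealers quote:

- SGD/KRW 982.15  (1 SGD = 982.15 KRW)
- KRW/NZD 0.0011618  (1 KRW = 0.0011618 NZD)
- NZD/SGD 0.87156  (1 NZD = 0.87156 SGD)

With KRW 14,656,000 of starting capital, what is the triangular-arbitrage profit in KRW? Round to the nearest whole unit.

Profit: KRW 80,996

Profitable loop is KRW → SGD → NZD → KRW:
KRW 14,656,000 ÷ 982.15 = SGD 14,922.36
SGD 14,922.36 ÷ 0.87156 = NZD 17,121.44
NZD 17,121.44 ÷ 0.0011618 = KRW 14,736,996
Profit = KRW 14,736,996 − KRW 14,656,000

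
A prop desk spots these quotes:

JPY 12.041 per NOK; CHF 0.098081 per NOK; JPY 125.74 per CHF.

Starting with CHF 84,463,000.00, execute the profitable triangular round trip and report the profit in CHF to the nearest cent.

Profitable loop is CHF → JPY → NOK → CHF:
CHF 84,463,000.00 × 125.74 = JPY 10,620,377,620
JPY 10,620,377,620 ÷ 12.041 = NOK 882,017,907.15
NOK 882,017,907.15 × 0.098081 = CHF 86,509,198.35
Profit = CHF 86,509,198.35 − CHF 84,463,000.00

Profit: CHF 2,046,198.35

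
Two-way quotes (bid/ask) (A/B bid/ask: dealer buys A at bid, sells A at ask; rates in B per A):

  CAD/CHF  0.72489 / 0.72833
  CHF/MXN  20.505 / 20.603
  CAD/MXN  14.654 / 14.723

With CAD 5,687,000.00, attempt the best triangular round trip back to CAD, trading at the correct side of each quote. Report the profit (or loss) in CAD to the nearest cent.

Net profit: CAD 54,413.13

Best loop CAD → CHF → MXN → CAD:
CAD 5,687,000.00 × 0.72489 (sell CAD at bid) = CHF 4,122,449.43
CHF 4,122,449.43 × 20.505 (sell CHF at bid) = MXN 84,530,825.56
MXN 84,530,825.56 ÷ 14.723 (buy CAD at ask) = CAD 5,741,413.13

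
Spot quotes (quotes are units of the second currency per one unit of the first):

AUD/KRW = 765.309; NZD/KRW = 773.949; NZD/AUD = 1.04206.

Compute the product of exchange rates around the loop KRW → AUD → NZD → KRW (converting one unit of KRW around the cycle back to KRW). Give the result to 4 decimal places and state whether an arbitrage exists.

0.9705 (arbitrage exists)

Around KRW → AUD → NZD → KRW: 1 ÷ 765.309 ÷ 1.04206 × 773.949 = 0.970472
Product < 1; profitable direction is KRW → NZD → AUD → KRW.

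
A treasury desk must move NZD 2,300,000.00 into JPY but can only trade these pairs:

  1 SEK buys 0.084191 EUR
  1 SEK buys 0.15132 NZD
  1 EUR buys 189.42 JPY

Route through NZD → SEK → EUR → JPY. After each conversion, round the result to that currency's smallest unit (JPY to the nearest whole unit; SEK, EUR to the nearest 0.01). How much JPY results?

NZD 2,300,000.00 ÷ 0.15132 = SEK 15,199,577.06
SEK 15,199,577.06 × 0.084191 = EUR 1,279,667.59
EUR 1,279,667.59 × 189.42 = JPY 242,394,635

JPY 242,394,635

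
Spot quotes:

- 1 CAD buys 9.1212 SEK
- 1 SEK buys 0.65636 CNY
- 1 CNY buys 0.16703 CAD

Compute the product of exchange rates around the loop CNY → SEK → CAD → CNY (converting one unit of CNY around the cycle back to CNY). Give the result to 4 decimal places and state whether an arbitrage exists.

Around CNY → SEK → CAD → CNY: 1 ÷ 0.65636 ÷ 9.1212 ÷ 0.16703 = 1.000026
Product ≈ 1 (deviation 0.003%, within rounding noise).

1.0000 (no arbitrage)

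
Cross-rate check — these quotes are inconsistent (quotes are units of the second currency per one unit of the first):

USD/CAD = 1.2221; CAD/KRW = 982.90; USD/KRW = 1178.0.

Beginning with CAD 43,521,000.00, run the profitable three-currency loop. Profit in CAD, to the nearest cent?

Profitable loop is CAD → KRW → USD → CAD:
CAD 43,521,000.00 × 982.90 = KRW 42,776,790,900
KRW 42,776,790,900 ÷ 1178.0 = USD 36,313,065.28
USD 36,313,065.28 × 1.2221 = CAD 44,378,197.08
Profit = CAD 44,378,197.08 − CAD 43,521,000.00

Profit: CAD 857,197.08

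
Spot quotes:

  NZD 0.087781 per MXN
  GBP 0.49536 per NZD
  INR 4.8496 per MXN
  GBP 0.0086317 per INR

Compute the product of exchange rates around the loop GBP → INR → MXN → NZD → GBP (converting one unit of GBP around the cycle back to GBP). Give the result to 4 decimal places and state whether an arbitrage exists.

Around GBP → INR → MXN → NZD → GBP: 1 ÷ 0.0086317 ÷ 4.8496 × 0.087781 × 0.49536 = 1.038770
Product > 1; profitable direction is GBP → INR → MXN → NZD → GBP.

1.0388 (arbitrage exists)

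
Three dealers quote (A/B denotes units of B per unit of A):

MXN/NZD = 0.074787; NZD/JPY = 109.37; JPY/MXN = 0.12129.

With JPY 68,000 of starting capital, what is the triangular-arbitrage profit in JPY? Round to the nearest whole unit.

Profit: JPY 542

Profitable loop is JPY → NZD → MXN → JPY:
JPY 68,000 ÷ 109.37 = NZD 621.74
NZD 621.74 ÷ 0.074787 = MXN 8,313.51
MXN 8,313.51 ÷ 0.12129 = JPY 68,542
Profit = JPY 68,542 − JPY 68,000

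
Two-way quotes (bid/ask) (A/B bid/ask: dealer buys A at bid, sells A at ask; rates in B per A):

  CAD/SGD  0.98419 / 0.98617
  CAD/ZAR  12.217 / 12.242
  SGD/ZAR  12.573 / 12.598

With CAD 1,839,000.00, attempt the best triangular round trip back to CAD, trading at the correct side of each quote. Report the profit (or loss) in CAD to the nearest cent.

Best loop CAD → SGD → ZAR → CAD:
CAD 1,839,000.00 × 0.98419 (sell CAD at bid) = SGD 1,809,925.41
SGD 1,809,925.41 × 12.573 (sell SGD at bid) = ZAR 22,756,192.18
ZAR 22,756,192.18 ÷ 12.242 (buy CAD at ask) = CAD 1,858,862.29

Net profit: CAD 19,862.29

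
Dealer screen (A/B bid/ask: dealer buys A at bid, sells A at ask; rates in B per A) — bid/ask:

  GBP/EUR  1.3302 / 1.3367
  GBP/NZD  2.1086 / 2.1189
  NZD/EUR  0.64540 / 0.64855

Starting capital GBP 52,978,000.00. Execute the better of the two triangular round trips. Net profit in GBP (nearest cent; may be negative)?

Best loop GBP → NZD → EUR → GBP:
GBP 52,978,000.00 × 2.1086 (sell GBP at bid) = NZD 111,709,410.80
NZD 111,709,410.80 × 0.64540 (sell NZD at bid) = EUR 72,097,253.73
EUR 72,097,253.73 ÷ 1.3367 (buy GBP at ask) = GBP 53,936,750.00

Net profit: GBP 958,750.00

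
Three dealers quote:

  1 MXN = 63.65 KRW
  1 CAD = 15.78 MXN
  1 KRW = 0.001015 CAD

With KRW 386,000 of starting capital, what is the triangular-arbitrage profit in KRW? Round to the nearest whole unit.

Profitable loop is KRW → CAD → MXN → KRW:
KRW 386,000 × 0.001015 = CAD 391.79
CAD 391.79 × 15.78 = MXN 6,182.45
MXN 6,182.45 × 63.65 = KRW 393,513
Profit = KRW 393,513 − KRW 386,000

Profit: KRW 7,513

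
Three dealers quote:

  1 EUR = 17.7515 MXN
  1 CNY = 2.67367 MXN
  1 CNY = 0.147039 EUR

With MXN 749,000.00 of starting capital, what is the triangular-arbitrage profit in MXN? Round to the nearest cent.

Profit: MXN 18,223.72

Profitable loop is MXN → EUR → CNY → MXN:
MXN 749,000.00 ÷ 17.7515 = EUR 42,193.62
EUR 42,193.62 ÷ 0.147039 = CNY 286,955.28
CNY 286,955.28 × 2.67367 = MXN 767,223.72
Profit = MXN 767,223.72 − MXN 749,000.00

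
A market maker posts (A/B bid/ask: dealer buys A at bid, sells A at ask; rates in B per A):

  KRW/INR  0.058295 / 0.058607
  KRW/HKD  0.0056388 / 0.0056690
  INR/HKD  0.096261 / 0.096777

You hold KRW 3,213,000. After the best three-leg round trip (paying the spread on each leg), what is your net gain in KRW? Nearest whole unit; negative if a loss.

Net result: KRW -18,699 (no profitable arbitrage after spreads)

Best loop KRW → HKD → INR → KRW:
KRW 3,213,000 × 0.0056388 (sell KRW at bid) = HKD 18,117.46
HKD 18,117.46 ÷ 0.096777 (buy INR at ask) = INR 187,208.37
INR 187,208.37 ÷ 0.058607 (buy KRW at ask) = KRW 3,194,301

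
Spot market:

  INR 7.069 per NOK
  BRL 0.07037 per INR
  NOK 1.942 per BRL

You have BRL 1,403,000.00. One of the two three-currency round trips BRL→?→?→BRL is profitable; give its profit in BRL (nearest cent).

Profitable loop is BRL → INR → NOK → BRL:
BRL 1,403,000.00 ÷ 0.07037 = INR 19,937,473.36
INR 19,937,473.36 ÷ 7.069 = NOK 2,820,409.30
NOK 2,820,409.30 ÷ 1.942 = BRL 1,452,321.99
Profit = BRL 1,452,321.99 − BRL 1,403,000.00

Profit: BRL 49,321.99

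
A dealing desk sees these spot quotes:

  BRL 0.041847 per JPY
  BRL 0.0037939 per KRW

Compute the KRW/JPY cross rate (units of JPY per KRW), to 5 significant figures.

KRW/JPY = 0.090661

1 KRW × 0.0037939 = 0.0037939 BRL
0.0037939 BRL ÷ 0.041847 = 0.0906612 JPY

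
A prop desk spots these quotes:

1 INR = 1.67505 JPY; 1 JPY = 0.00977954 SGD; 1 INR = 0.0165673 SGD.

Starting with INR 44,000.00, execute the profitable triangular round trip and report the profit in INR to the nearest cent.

Profitable loop is INR → SGD → JPY → INR:
INR 44,000.00 × 0.0165673 = SGD 728.96
SGD 728.96 ÷ 0.00977954 = JPY 74,539
JPY 74,539 ÷ 1.67505 = INR 44,499.82
Profit = INR 44,499.82 − INR 44,000.00

Profit: INR 499.82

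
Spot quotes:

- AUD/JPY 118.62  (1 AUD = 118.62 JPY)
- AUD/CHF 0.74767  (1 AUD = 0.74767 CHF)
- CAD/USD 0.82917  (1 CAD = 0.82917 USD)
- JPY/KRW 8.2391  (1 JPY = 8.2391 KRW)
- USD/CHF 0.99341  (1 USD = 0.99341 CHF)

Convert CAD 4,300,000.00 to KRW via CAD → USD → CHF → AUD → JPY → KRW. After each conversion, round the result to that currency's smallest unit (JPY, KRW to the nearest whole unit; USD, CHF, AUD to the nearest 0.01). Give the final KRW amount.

CAD 4,300,000.00 × 0.82917 = USD 3,565,431.00
USD 3,565,431.00 × 0.99341 = CHF 3,541,934.81
CHF 3,541,934.81 ÷ 0.74767 = AUD 4,737,296.95
AUD 4,737,296.95 × 118.62 = JPY 561,938,164
JPY 561,938,164 × 8.2391 = KRW 4,629,864,727

KRW 4,629,864,727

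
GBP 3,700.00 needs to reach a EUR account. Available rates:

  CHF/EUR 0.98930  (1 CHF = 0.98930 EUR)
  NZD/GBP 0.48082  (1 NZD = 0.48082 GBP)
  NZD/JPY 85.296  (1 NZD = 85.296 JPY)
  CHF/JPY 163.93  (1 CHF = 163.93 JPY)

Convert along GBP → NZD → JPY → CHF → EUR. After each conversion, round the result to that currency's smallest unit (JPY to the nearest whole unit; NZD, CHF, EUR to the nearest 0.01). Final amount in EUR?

GBP 3,700.00 ÷ 0.48082 = NZD 7,695.19
NZD 7,695.19 × 85.296 = JPY 656,369
JPY 656,369 ÷ 163.93 = CHF 4,003.96
CHF 4,003.96 × 0.98930 = EUR 3,961.12

EUR 3,961.12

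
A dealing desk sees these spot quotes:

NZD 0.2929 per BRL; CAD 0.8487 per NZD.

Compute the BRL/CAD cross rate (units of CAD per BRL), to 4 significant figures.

1 BRL × 0.2929 = 0.2929 NZD
0.2929 NZD × 0.8487 = 0.248584 CAD

BRL/CAD = 0.2486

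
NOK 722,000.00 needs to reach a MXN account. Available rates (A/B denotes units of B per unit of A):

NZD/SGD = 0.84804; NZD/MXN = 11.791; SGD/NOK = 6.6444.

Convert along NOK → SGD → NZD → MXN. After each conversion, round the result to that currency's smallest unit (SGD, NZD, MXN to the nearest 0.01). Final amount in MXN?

MXN 1,510,830.35

NOK 722,000.00 ÷ 6.6444 = SGD 108,662.93
SGD 108,662.93 ÷ 0.84804 = NZD 128,134.20
NZD 128,134.20 × 11.791 = MXN 1,510,830.35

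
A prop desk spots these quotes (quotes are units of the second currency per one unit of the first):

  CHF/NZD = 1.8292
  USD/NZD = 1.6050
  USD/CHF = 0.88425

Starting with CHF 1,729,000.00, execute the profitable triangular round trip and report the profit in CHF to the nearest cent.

Profitable loop is CHF → NZD → USD → CHF:
CHF 1,729,000.00 × 1.8292 = NZD 3,162,686.80
NZD 3,162,686.80 ÷ 1.6050 = USD 1,970,521.37
USD 1,970,521.37 × 0.88425 = CHF 1,742,433.52
Profit = CHF 1,742,433.52 − CHF 1,729,000.00

Profit: CHF 13,433.52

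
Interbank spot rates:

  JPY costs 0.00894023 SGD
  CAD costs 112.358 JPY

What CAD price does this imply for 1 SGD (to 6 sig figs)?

SGD/CAD = 0.995514

1 SGD ÷ 0.00894023 = 111.854 JPY
111.854 JPY ÷ 112.358 = 0.995514 CAD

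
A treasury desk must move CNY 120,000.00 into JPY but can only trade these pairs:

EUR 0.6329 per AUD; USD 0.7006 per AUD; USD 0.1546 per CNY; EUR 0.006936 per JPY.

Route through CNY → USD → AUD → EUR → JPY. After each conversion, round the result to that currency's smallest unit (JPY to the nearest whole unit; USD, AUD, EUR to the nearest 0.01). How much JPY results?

CNY 120,000.00 × 0.1546 = USD 18,552.00
USD 18,552.00 ÷ 0.7006 = AUD 26,480.16
AUD 26,480.16 × 0.6329 = EUR 16,759.29
EUR 16,759.29 ÷ 0.006936 = JPY 2,416,276

JPY 2,416,276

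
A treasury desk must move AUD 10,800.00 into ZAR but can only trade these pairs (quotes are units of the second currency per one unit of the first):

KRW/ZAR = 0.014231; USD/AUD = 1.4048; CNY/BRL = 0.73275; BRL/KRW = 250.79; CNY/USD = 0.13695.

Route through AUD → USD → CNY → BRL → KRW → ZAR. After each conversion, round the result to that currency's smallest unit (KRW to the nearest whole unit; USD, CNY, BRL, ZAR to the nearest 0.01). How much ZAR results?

ZAR 146,807.72

AUD 10,800.00 ÷ 1.4048 = USD 7,687.93
USD 7,687.93 ÷ 0.13695 = CNY 56,136.77
CNY 56,136.77 × 0.73275 = BRL 41,134.22
BRL 41,134.22 × 250.79 = KRW 10,316,051
KRW 10,316,051 × 0.014231 = ZAR 146,807.72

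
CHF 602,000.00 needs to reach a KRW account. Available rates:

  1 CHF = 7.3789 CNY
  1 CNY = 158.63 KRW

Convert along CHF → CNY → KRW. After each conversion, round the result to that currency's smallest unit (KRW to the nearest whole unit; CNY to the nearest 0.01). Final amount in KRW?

KRW 704,649,974

CHF 602,000.00 × 7.3789 = CNY 4,442,097.80
CNY 4,442,097.80 × 158.63 = KRW 704,649,974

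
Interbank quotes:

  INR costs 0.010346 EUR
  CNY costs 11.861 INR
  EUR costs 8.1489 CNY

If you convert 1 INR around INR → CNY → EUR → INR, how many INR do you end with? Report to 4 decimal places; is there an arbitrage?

Around INR → CNY → EUR → INR: 1 ÷ 11.861 ÷ 8.1489 ÷ 0.010346 = 1.000017
Product ≈ 1 (deviation 0.002%, within rounding noise).

1.0000 (no arbitrage)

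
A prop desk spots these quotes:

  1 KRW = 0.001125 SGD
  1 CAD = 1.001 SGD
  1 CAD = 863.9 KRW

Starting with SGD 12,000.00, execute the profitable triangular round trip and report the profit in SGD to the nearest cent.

Profitable loop is SGD → KRW → CAD → SGD:
SGD 12,000.00 ÷ 0.001125 = KRW 10,666,667
KRW 10,666,667 ÷ 863.9 = CAD 12,347.11
CAD 12,347.11 × 1.001 = SGD 12,359.46
Profit = SGD 12,359.46 − SGD 12,000.00

Profit: SGD 359.46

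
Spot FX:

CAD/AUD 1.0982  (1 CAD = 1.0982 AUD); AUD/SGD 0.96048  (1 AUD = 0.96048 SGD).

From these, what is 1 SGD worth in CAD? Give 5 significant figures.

SGD/CAD = 0.94805

1 SGD ÷ 0.96048 = 1.04115 AUD
1.04115 AUD ÷ 1.0982 = 0.948048 CAD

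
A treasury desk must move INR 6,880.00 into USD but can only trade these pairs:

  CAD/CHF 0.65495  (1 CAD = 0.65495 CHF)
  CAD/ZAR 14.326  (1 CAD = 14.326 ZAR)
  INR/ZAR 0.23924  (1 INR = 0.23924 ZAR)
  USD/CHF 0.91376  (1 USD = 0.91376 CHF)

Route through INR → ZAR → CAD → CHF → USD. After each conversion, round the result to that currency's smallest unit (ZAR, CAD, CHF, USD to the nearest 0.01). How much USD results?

USD 82.35

INR 6,880.00 × 0.23924 = ZAR 1,645.97
ZAR 1,645.97 ÷ 14.326 = CAD 114.89
CAD 114.89 × 0.65495 = CHF 75.25
CHF 75.25 ÷ 0.91376 = USD 82.35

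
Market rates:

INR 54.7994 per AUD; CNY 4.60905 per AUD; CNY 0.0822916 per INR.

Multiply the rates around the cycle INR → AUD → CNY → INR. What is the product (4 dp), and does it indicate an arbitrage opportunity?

Around INR → AUD → CNY → INR: 1 ÷ 54.7994 × 4.60905 ÷ 0.0822916 = 1.022069
Product > 1; profitable direction is INR → AUD → CNY → INR.

1.0221 (arbitrage exists)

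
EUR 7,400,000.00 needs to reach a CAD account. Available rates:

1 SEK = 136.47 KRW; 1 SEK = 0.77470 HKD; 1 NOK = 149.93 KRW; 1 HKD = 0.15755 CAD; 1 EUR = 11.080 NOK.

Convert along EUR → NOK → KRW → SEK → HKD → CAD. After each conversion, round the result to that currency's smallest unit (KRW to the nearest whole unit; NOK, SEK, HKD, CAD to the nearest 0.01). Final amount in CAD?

EUR 7,400,000.00 × 11.080 = NOK 81,992,000.00
NOK 81,992,000.00 × 149.93 = KRW 12,293,060,560
KRW 12,293,060,560 ÷ 136.47 = SEK 90,078,849.27
SEK 90,078,849.27 × 0.77470 = HKD 69,784,084.53
HKD 69,784,084.53 × 0.15755 = CAD 10,994,482.52

CAD 10,994,482.52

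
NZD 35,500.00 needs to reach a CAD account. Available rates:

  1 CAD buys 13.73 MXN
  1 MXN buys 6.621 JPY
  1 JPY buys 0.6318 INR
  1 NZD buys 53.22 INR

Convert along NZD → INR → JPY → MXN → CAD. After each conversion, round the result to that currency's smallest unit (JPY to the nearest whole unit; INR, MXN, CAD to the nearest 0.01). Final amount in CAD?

CAD 32,894.97

NZD 35,500.00 × 53.22 = INR 1,889,310.00
INR 1,889,310.00 ÷ 0.6318 = JPY 2,990,361
JPY 2,990,361 ÷ 6.621 = MXN 451,647.94
MXN 451,647.94 ÷ 13.73 = CAD 32,894.97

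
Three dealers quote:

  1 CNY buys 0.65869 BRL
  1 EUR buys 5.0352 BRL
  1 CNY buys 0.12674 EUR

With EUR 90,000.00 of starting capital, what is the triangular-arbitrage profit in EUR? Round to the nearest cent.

Profit: EUR 2,895.17

Profitable loop is EUR → CNY → BRL → EUR:
EUR 90,000.00 ÷ 0.12674 = CNY 710,115.20
CNY 710,115.20 × 0.65869 = BRL 467,745.78
BRL 467,745.78 ÷ 5.0352 = EUR 92,895.17
Profit = EUR 92,895.17 − EUR 90,000.00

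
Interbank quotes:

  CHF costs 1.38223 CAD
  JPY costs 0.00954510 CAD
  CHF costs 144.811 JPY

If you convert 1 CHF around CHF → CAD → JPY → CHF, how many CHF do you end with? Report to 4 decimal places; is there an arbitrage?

1.0000 (no arbitrage)

Around CHF → CAD → JPY → CHF: 1 × 1.38223 ÷ 0.00954510 ÷ 144.811 = 0.999996
Product ≈ 1 (deviation 0.000%, within rounding noise).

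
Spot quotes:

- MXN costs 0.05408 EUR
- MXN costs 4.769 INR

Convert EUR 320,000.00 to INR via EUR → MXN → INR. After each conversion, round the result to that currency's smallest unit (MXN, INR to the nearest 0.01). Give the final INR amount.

EUR 320,000.00 ÷ 0.05408 = MXN 5,917,159.76
MXN 5,917,159.76 × 4.769 = INR 28,218,934.90

INR 28,218,934.90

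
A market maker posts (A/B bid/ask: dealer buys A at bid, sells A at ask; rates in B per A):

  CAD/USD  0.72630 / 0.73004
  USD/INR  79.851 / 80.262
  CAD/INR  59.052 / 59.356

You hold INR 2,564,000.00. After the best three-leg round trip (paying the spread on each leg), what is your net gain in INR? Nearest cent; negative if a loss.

Net profit: INR 20,020.76

Best loop INR → USD → CAD → INR:
INR 2,564,000.00 ÷ 80.262 (buy USD at ask) = USD 31,945.38
USD 31,945.38 ÷ 0.73004 (buy CAD at ask) = CAD 43,758.40
CAD 43,758.40 × 59.052 (sell CAD at bid) = INR 2,584,020.76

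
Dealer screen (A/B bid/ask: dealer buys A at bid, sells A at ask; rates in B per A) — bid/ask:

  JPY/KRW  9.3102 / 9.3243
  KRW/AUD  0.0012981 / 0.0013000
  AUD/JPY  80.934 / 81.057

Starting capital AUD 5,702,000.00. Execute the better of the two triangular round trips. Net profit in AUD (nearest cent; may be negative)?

Best loop AUD → KRW → JPY → AUD:
AUD 5,702,000.00 ÷ 0.0013000 (buy KRW at ask) = KRW 4,386,153,846
KRW 4,386,153,846 ÷ 9.3243 (buy JPY at ask) = JPY 470,400,335
JPY 470,400,335 ÷ 81.057 (buy AUD at ask) = AUD 5,803,327.72

Net profit: AUD 101,327.72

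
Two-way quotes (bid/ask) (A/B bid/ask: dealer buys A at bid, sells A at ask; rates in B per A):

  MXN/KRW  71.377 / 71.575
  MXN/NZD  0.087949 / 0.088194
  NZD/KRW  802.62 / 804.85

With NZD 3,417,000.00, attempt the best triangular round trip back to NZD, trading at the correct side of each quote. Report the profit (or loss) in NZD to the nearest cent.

Best loop NZD → MXN → KRW → NZD:
NZD 3,417,000.00 ÷ 0.088194 (buy MXN at ask) = MXN 38,744,132.25
MXN 38,744,132.25 × 71.377 (sell MXN at bid) = KRW 2,765,439,928
KRW 2,765,439,928 ÷ 804.85 (buy NZD at ask) = NZD 3,435,969.35

Net profit: NZD 18,969.35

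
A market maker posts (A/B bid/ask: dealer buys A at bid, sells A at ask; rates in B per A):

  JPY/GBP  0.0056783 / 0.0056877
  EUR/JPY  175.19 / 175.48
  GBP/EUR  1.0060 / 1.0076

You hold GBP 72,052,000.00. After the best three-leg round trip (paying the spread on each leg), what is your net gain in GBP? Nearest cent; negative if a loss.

Best loop GBP → EUR → JPY → GBP:
GBP 72,052,000.00 × 1.0060 (sell GBP at bid) = EUR 72,484,312.00
EUR 72,484,312.00 × 175.19 (sell EUR at bid) = JPY 12,698,526,619
JPY 12,698,526,619 × 0.0056783 (sell JPY at bid) = GBP 72,106,043.70

Net profit: GBP 54,043.70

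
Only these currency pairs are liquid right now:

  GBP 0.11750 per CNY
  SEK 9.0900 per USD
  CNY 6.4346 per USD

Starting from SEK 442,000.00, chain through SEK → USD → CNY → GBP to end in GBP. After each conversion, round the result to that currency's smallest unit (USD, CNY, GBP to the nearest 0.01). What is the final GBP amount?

GBP 36,763.58

SEK 442,000.00 ÷ 9.0900 = USD 48,624.86
USD 48,624.86 × 6.4346 = CNY 312,881.52
CNY 312,881.52 × 0.11750 = GBP 36,763.58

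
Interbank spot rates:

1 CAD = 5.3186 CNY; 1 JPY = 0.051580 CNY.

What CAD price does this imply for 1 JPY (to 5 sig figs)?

JPY/CAD = 0.0096980

1 JPY × 0.051580 = 0.05158 CNY
0.05158 CNY ÷ 5.3186 = 0.00969804 CAD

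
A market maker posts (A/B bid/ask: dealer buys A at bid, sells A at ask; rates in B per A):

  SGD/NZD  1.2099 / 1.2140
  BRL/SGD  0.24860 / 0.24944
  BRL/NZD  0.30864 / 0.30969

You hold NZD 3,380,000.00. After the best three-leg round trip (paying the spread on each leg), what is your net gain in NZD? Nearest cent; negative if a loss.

Net profit: NZD 64,959.54

Best loop NZD → SGD → BRL → NZD:
NZD 3,380,000.00 ÷ 1.2140 (buy SGD at ask) = SGD 2,784,184.51
SGD 2,784,184.51 ÷ 0.24944 (buy BRL at ask) = BRL 11,161,740.35
BRL 11,161,740.35 × 0.30864 (sell BRL at bid) = NZD 3,444,959.54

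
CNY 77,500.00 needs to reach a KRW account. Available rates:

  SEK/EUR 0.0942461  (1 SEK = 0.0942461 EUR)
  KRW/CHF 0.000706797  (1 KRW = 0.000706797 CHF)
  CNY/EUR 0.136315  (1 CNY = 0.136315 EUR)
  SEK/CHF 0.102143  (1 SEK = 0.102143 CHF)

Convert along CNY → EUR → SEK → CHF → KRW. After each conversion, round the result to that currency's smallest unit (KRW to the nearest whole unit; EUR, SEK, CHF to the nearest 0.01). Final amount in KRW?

KRW 16,199,276

CNY 77,500.00 × 0.136315 = EUR 10,564.41
EUR 10,564.41 ÷ 0.0942461 = SEK 112,093.87
SEK 112,093.87 × 0.102143 = CHF 11,449.60
CHF 11,449.60 ÷ 0.000706797 = KRW 16,199,276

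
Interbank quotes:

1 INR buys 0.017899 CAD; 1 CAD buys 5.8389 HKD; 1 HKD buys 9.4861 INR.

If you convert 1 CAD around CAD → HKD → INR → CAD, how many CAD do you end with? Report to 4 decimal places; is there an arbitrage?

0.9914 (arbitrage exists)

Around CAD → HKD → INR → CAD: 1 × 5.8389 × 9.4861 × 0.017899 = 0.991397
Product < 1; profitable direction is CAD → INR → HKD → CAD.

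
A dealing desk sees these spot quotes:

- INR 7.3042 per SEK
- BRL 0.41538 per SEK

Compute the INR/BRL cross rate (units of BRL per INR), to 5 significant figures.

INR/BRL = 0.056869

1 INR ÷ 7.3042 = 0.136908 SEK
0.136908 SEK × 0.41538 = 0.0568687 BRL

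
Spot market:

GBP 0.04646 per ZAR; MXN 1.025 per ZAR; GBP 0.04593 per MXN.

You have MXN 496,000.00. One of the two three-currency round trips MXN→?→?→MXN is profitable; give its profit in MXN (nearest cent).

Profit: MXN 6,600.34

Profitable loop is MXN → GBP → ZAR → MXN:
MXN 496,000.00 × 0.04593 = GBP 22,781.28
GBP 22,781.28 ÷ 0.04646 = ZAR 490,341.80
ZAR 490,341.80 × 1.025 = MXN 502,600.34
Profit = MXN 502,600.34 − MXN 496,000.00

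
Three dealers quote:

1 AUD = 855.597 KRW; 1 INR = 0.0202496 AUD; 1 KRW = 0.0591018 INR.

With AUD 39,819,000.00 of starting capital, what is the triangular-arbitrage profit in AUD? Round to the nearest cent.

Profit: AUD 954,384.15

Profitable loop is AUD → KRW → INR → AUD:
AUD 39,819,000.00 × 855.597 = KRW 34,069,016,943
KRW 34,069,016,943 × 0.0591018 = INR 2,013,540,225.56
INR 2,013,540,225.56 × 0.0202496 = AUD 40,773,384.15
Profit = AUD 40,773,384.15 − AUD 39,819,000.00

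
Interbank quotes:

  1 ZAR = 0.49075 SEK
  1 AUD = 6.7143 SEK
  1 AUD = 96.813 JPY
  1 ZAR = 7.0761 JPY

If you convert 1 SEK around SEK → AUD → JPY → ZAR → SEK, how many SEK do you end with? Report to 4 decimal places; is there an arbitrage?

1.0000 (no arbitrage)

Around SEK → AUD → JPY → ZAR → SEK: 1 ÷ 6.7143 × 96.813 ÷ 7.0761 × 0.49075 = 0.999998
Product ≈ 1 (deviation 0.000%, within rounding noise).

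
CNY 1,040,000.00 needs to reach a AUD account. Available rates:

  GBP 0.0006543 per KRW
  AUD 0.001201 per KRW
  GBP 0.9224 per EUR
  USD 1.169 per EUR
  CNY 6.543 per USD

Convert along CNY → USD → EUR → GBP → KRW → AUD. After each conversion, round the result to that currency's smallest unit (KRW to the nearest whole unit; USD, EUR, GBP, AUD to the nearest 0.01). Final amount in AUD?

CNY 1,040,000.00 ÷ 6.543 = USD 158,948.49
USD 158,948.49 ÷ 1.169 = EUR 135,969.62
EUR 135,969.62 × 0.9224 = GBP 125,418.38
GBP 125,418.38 ÷ 0.0006543 = KRW 191,683,295
KRW 191,683,295 × 0.001201 = AUD 230,211.64

AUD 230,211.64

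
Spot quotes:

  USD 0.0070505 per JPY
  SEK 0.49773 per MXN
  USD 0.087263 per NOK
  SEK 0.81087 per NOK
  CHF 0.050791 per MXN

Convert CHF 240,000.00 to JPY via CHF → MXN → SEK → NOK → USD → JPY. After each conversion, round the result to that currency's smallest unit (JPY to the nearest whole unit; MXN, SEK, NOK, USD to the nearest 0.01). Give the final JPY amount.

CHF 240,000.00 ÷ 0.050791 = MXN 4,725,246.60
MXN 4,725,246.60 × 0.49773 = SEK 2,351,896.99
SEK 2,351,896.99 ÷ 0.81087 = NOK 2,900,461.22
NOK 2,900,461.22 × 0.087263 = USD 253,102.95
USD 253,102.95 ÷ 0.0070505 = JPY 35,898,582

JPY 35,898,582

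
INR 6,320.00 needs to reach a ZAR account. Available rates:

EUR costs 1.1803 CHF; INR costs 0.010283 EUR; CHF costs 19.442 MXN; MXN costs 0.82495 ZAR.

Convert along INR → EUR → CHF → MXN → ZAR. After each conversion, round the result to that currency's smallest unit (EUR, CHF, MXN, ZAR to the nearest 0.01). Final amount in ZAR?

ZAR 1,230.33

INR 6,320.00 × 0.010283 = EUR 64.99
EUR 64.99 × 1.1803 = CHF 76.71
CHF 76.71 × 19.442 = MXN 1,491.40
MXN 1,491.40 × 0.82495 = ZAR 1,230.33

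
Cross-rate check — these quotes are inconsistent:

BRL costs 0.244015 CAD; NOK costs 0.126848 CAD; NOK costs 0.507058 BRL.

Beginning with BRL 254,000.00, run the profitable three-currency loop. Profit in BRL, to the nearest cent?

Profit: BRL 6,401.32

Profitable loop is BRL → NOK → CAD → BRL:
BRL 254,000.00 ÷ 0.507058 = NOK 500,928.89
NOK 500,928.89 × 0.126848 = CAD 63,541.83
CAD 63,541.83 ÷ 0.244015 = BRL 260,401.32
Profit = BRL 260,401.32 − BRL 254,000.00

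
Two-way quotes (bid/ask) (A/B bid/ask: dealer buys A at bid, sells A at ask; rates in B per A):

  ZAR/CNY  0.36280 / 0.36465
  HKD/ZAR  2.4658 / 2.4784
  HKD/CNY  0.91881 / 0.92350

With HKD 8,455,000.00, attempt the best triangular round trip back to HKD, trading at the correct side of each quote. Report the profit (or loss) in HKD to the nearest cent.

Best loop HKD → CNY → ZAR → HKD:
HKD 8,455,000.00 × 0.91881 (sell HKD at bid) = CNY 7,768,538.55
CNY 7,768,538.55 ÷ 0.36465 (buy ZAR at ask) = ZAR 21,304,095.85
ZAR 21,304,095.85 ÷ 2.4784 (buy HKD at ask) = HKD 8,595,906.97

Net profit: HKD 140,906.97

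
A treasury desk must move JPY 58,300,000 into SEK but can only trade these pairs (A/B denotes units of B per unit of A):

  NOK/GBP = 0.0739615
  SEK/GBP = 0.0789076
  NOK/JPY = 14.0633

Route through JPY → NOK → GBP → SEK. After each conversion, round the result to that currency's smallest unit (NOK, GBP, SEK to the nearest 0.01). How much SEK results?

SEK 3,885,690.35

JPY 58,300,000 ÷ 14.0633 = NOK 4,145,541.94
NOK 4,145,541.94 × 0.0739615 = GBP 306,610.50
GBP 306,610.50 ÷ 0.0789076 = SEK 3,885,690.35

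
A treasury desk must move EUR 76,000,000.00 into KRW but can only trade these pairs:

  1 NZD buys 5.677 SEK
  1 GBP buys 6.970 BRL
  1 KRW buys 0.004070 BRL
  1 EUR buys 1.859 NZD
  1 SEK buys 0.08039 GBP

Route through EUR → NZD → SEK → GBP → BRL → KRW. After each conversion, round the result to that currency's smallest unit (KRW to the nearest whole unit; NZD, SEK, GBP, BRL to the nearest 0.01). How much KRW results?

EUR 76,000,000.00 × 1.859 = NZD 141,284,000.00
NZD 141,284,000.00 × 5.677 = SEK 802,069,268.00
SEK 802,069,268.00 × 0.08039 = GBP 64,478,348.45
GBP 64,478,348.45 × 6.970 = BRL 449,414,088.70
BRL 449,414,088.70 ÷ 0.004070 = KRW 110,421,152,015

KRW 110,421,152,015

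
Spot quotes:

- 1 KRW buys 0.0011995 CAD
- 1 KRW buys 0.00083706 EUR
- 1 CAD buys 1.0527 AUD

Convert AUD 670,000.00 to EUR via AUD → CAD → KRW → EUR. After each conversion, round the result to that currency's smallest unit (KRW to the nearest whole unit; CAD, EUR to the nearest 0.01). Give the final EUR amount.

AUD 670,000.00 ÷ 1.0527 = CAD 636,458.63
CAD 636,458.63 ÷ 0.0011995 = KRW 530,603,276
KRW 530,603,276 × 0.00083706 = EUR 444,146.78

EUR 444,146.78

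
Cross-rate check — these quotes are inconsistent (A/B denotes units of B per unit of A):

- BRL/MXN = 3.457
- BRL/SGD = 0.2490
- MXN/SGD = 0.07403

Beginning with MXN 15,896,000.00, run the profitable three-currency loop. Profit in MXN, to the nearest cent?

Profit: MXN 441,877.52

Profitable loop is MXN → SGD → BRL → MXN:
MXN 15,896,000.00 × 0.07403 = SGD 1,176,780.88
SGD 1,176,780.88 ÷ 0.2490 = BRL 4,726,027.63
BRL 4,726,027.63 × 3.457 = MXN 16,337,877.52
Profit = MXN 16,337,877.52 − MXN 15,896,000.00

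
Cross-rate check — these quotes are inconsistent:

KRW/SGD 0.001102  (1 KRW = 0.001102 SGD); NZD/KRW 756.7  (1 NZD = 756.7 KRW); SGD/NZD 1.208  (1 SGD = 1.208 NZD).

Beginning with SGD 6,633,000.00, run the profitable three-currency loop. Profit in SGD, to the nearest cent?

Profitable loop is SGD → NZD → KRW → SGD:
SGD 6,633,000.00 × 1.208 = NZD 8,012,664.00
NZD 8,012,664.00 × 756.7 = KRW 6,063,182,849
KRW 6,063,182,849 × 0.001102 = SGD 6,681,627.50
Profit = SGD 6,681,627.50 − SGD 6,633,000.00

Profit: SGD 48,627.50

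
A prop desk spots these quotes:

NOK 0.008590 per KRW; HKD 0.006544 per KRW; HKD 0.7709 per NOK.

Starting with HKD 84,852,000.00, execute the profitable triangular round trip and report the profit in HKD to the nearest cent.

Profitable loop is HKD → KRW → NOK → HKD:
HKD 84,852,000.00 ÷ 0.006544 = KRW 12,966,381,418
KRW 12,966,381,418 × 0.008590 = NOK 111,381,216.38
NOK 111,381,216.38 × 0.7709 = HKD 85,863,779.71
Profit = HKD 85,863,779.71 − HKD 84,852,000.00

Profit: HKD 1,011,779.71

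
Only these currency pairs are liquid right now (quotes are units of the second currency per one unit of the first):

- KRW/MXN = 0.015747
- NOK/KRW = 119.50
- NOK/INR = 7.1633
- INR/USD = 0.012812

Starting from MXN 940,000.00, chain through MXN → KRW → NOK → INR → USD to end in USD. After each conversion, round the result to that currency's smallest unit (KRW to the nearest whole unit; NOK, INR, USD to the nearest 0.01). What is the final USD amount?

MXN 940,000.00 ÷ 0.015747 = KRW 59,693,910
KRW 59,693,910 ÷ 119.50 = NOK 499,530.63
NOK 499,530.63 × 7.1633 = INR 3,578,287.76
INR 3,578,287.76 × 0.012812 = USD 45,845.02

USD 45,845.02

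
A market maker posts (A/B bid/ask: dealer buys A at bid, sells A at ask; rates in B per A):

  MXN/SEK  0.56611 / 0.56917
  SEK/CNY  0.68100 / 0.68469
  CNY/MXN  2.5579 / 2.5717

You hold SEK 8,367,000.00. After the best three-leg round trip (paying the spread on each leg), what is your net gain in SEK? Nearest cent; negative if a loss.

Net result: SEK -18,403.37 (no profitable arbitrage after spreads)

Best loop SEK → MXN → CNY → SEK:
SEK 8,367,000.00 ÷ 0.56917 (buy MXN at ask) = MXN 14,700,353.15
MXN 14,700,353.15 ÷ 2.5717 (buy CNY at ask) = CNY 5,716,200.62
CNY 5,716,200.62 ÷ 0.68469 (buy SEK at ask) = SEK 8,348,596.63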